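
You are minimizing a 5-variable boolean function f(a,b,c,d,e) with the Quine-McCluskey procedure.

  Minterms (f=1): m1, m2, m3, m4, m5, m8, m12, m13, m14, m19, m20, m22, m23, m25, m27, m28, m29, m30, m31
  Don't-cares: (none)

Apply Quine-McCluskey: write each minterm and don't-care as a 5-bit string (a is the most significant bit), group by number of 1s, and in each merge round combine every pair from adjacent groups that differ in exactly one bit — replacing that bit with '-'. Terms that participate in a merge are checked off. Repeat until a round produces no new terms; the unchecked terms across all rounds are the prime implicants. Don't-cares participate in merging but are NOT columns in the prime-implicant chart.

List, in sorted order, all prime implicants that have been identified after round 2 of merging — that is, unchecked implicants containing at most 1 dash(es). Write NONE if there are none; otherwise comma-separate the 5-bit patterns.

-0011, 00-01, 000-1, 0001-, 01-00

Round 0: 00001✓ 00010✓ 00011✓ 00100✓ 00101✓ 01000✓ 01100✓ 01101✓ 01110✓ 10011✓ 10100✓ 10110✓ 10111✓ 11001✓ 11011✓ 11100✓ 11101✓ 11110✓ 11111✓
Round 1: -0011 -0100✓ -1100✓ -1101✓ -1110✓ 0-100✓ 0-101✓ 00-01 000-1 0001- 0010-✓ 01-00 011-0✓ 0110-✓ 1-011✓ 1-100✓ 1-110✓ 1-111✓ 10-11✓ 101-0✓ 1011-✓ 11-01✓ 11-11✓ 110-1✓ 111-0✓ 111-1✓ 1110-✓ 1111-✓
Round 2: --100 -11-0 -110- 0-10- 1--11 1-1-0 1-11- 11--1 111--
PIs = {--100, -0011, -11-0, -110-, 0-10-, 00-01, 000-1, 0001-, 01-00, 1--11, 1-1-0, 1-11-, 11--1, 111--}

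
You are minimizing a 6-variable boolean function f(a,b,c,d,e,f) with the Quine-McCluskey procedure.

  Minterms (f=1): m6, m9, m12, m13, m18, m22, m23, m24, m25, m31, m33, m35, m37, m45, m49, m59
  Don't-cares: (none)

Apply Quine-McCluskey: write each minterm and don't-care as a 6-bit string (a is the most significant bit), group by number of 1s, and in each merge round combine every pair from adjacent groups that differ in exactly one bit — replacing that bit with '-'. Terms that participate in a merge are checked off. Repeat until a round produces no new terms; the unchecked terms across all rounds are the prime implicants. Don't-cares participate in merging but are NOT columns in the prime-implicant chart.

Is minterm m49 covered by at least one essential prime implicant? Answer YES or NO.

YES

[col 0] 000110*, 001001*, 001100*, 001101*, 010010*, 010110*, 010111*, 011000*, 011001*, 011111*, 100001*, 100011*, 100101*, 101101*, 110001*, 111011
[col 1] -01101, 0-0110, 0-1001, 001-01, 00110-, 01-111, 010-10, 01011-, 01100-, 1-0001, 10-101, 100-01, 1000-1
Prime implicants: -01101, 0-0110, 0-1001, 001-01, 00110-, 01-111, 010-10, 01011-, 01100-, 1-0001, 10-101, 100-01, 1000-1, 111011
PI chart (minterm → PIs covering it):
  6 | 0-0110  (sole → essential)
  9 | 0-1001,001-01
  12 | 00110-  (sole → essential)
  13 | -01101,001-01,00110-
  18 | 010-10  (sole → essential)
  22 | 0-0110,010-10,01011-
  23 | 01-111,01011-
  24 | 01100-  (sole → essential)
  25 | 0-1001,01100-
  31 | 01-111  (sole → essential)
  33 | 1-0001,100-01,1000-1
  35 | 1000-1  (sole → essential)
  37 | 10-101,100-01
  45 | -01101,10-101
  49 | 1-0001  (sole → essential)
  59 | 111011  (sole → essential)
Essential prime implicants: 0-0110, 00110-, 01-111, 010-10, 01100-, 1-0001, 1000-1, 111011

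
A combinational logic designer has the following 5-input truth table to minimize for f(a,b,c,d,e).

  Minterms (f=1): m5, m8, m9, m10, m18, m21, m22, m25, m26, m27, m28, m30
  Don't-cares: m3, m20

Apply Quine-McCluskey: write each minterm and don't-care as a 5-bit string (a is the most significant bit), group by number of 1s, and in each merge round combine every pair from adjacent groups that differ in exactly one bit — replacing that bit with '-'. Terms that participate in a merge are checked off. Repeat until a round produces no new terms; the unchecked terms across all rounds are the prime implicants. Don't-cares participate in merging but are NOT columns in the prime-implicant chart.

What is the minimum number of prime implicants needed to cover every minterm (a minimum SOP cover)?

size-2^0 implicants → 00011  00101(✓)  01000(✓)  01001(✓)  01010(✓)  10010(✓)  10100(✓)  10101(✓)  10110(✓)  11001(✓)  11010(✓)  11011(✓)  11100(✓)  11110(✓)
size-2^1 implicants → -0101  -1001  -1010  010-0  0100-  1-010(✓)  1-100(✓)  1-110(✓)  10-10(✓)  101-0(✓)  1010-  11-10(✓)  110-1  1101-  111-0(✓)
size-2^2 implicants → 1--10  1-1-0
Unchecked terms (primes): -0101, -1001, -1010, 00011, 010-0, 0100-, 1--10, 1-1-0, 1010-, 110-1, 1101-
Minterm coverage:
  m5 ⊆ -0101 [E]
  m8 ⊆ 010-0,0100-
  m9 ⊆ -1001,0100-
  m10 ⊆ -1010,010-0
  m18 ⊆ 1--10 [E]
  m21 ⊆ -0101,1010-
  m22 ⊆ 1--10,1-1-0
  m25 ⊆ -1001,110-1
  m26 ⊆ -1010,1--10,1101-
  m27 ⊆ 110-1,1101-
  m28 ⊆ 1-1-0 [E]
  m30 ⊆ 1--10,1-1-0
E = {-0101, 1--10, 1-1-0}
Petrick residual → -1001, 010-0, 110-1
Cover = b'cd'e + bc'd'e + a'bc'e' + ade' + ace' + abc'e  |cover|=6

6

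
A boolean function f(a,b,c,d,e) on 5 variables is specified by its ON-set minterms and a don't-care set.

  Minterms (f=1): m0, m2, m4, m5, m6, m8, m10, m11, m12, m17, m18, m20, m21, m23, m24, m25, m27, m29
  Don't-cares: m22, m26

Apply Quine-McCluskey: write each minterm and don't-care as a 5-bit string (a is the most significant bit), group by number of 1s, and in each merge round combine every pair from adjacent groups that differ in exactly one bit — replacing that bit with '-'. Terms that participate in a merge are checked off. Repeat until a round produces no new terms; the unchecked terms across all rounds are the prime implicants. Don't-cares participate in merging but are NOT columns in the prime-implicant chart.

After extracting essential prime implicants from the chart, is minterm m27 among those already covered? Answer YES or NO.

YES

Round 0: 00000✓ 00010✓ 00100✓ 00101✓ 00110✓ 01000✓ 01010✓ 01011✓ 01100✓ 10001✓ 10010✓ 10100✓ 10101✓ 10110✓ 10111✓ 11000✓ 11001✓ 11010✓ 11011✓ 11101✓
Round 1: -0010✓ -0100✓ -0101✓ -0110✓ -1000✓ -1010✓ -1011✓ 0-000✓ 0-010✓ 0-100✓ 00-00✓ 00-10✓ 000-0✓ 001-0✓ 0010-✓ 01-00✓ 010-0✓ 0101-✓ 1-001✓ 1-010✓ 1-101✓ 10-01✓ 10-10✓ 101-0✓ 101-1✓ 1010-✓ 1011-✓ 11-01✓ 110-0✓ 110-1✓ 1100-✓ 1101-✓
Round 2: --010 -0-10 -01-0 -010- -10-0 -101- 0--00 0-0-0 00--0 1--01 101-- 110--
PIs = {--010, -0-10, -01-0, -010-, -10-0, -101-, 0--00, 0-0-0, 00--0, 1--01, 101--, 110--}
Coverage chart:
  m0: 0--00,0-0-0,00--0
  m2: --010,-0-10,0-0-0,00--0
  m4: -01-0,-010-,0--00,00--0
  m5: -010- ←essential
  m6: -0-10,-01-0,00--0
  m8: -10-0,0--00,0-0-0
  m10: --010,-10-0,-101-,0-0-0
  m11: -101- ←essential
  m12: 0--00 ←essential
  m17: 1--01 ←essential
  m18: --010,-0-10
  m20: -01-0,-010-,101--
  m21: -010-,1--01,101--
  m23: 101-- ←essential
  m24: -10-0,110--
  m25: 1--01,110--
  m27: -101-,110--
  m29: 1--01 ←essential
Essential: -010-, -101-, 0--00, 1--01, 101--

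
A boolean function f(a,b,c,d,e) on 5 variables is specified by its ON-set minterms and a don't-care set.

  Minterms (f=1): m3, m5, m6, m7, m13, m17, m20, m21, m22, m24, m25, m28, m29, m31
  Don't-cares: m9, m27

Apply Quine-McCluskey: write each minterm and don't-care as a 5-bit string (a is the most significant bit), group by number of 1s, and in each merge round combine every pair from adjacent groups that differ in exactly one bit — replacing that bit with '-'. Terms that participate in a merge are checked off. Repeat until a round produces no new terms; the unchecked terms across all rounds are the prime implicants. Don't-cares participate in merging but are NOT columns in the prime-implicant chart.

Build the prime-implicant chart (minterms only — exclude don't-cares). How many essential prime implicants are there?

4

Round 0: 00011✓ 00101✓ 00110✓ 00111✓ 01001✓ 01101✓ 10001✓ 10100✓ 10101✓ 10110✓ 11000✓ 11001✓ 11011✓ 11100✓ 11101✓ 11111✓
Round 1: -0101✓ -0110 -1001✓ -1101✓ 0-101✓ 00-11 001-1 0011- 01-01✓ 1-001✓ 1-100✓ 1-101✓ 10-01✓ 101-0 1010-✓ 11-00✓ 11-01✓ 11-11✓ 110-1✓ 1100-✓ 111-1✓ 1110-✓
Round 2: --101 -1-01 1--01 1-10- 11--1 11-0-
PIs = {--101, -0110, -1-01, 00-11, 001-1, 0011-, 1--01, 1-10-, 101-0, 11--1, 11-0-}
Coverage chart:
  m3: 00-11 ←essential
  m5: --101,001-1
  m6: -0110,0011-
  m7: 00-11,001-1,0011-
  m13: --101,-1-01
  m17: 1--01 ←essential
  m20: 1-10-,101-0
  m21: --101,1--01,1-10-
  m22: -0110,101-0
  m24: 11-0- ←essential
  m25: -1-01,1--01,11--1,11-0-
  m28: 1-10-,11-0-
  m29: --101,-1-01,1--01,1-10-,11--1,11-0-
  m31: 11--1 ←essential
Essential: 00-11, 1--01, 11--1, 11-0-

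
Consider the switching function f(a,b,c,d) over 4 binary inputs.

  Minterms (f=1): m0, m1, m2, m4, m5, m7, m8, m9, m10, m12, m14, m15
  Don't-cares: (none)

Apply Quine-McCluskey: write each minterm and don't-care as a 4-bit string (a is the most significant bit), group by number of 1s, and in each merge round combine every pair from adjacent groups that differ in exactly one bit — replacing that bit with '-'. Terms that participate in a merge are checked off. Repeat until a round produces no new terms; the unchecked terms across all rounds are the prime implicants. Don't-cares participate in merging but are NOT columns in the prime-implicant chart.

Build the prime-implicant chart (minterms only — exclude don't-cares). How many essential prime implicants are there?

2

[col 0] 0000*, 0001*, 0010*, 0100*, 0101*, 0111*, 1000*, 1001*, 1010*, 1100*, 1110*, 1111*
[col 1] -000*, -001*, -010*, -100*, -111, 0-00*, 0-01*, 00-0*, 000-*, 01-1, 010-*, 1-00*, 1-10*, 10-0*, 100-*, 11-0*, 111-
[col 2] --00, -0-0, -00-, 0-0-, 1--0
Prime implicants: --00, -0-0, -00-, -111, 0-0-, 01-1, 1--0, 111-
PI chart (minterm → PIs covering it):
  0 | --00,-0-0,-00-,0-0-
  1 | -00-,0-0-
  2 | -0-0  (sole → essential)
  4 | --00,0-0-
  5 | 0-0-,01-1
  7 | -111,01-1
  8 | --00,-0-0,-00-,1--0
  9 | -00-  (sole → essential)
  10 | -0-0,1--0
  12 | --00,1--0
  14 | 1--0,111-
  15 | -111,111-
Essential prime implicants: -0-0, -00-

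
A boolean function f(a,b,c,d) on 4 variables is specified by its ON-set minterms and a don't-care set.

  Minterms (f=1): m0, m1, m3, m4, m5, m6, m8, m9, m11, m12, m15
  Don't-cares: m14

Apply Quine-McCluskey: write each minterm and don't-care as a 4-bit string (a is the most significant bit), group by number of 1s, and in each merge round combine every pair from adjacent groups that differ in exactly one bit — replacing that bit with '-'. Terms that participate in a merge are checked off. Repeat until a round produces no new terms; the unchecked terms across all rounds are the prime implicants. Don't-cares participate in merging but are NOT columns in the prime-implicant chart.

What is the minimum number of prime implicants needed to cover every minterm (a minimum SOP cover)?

size-2^0 implicants → 0000(✓)  0001(✓)  0011(✓)  0100(✓)  0101(✓)  0110(✓)  1000(✓)  1001(✓)  1011(✓)  1100(✓)  1110(✓)  1111(✓)
size-2^1 implicants → -000(✓)  -001(✓)  -011(✓)  -100(✓)  -110(✓)  0-00(✓)  0-01(✓)  00-1(✓)  000-(✓)  01-0(✓)  010-(✓)  1-00(✓)  1-11  10-1(✓)  100-(✓)  11-0(✓)  111-
size-2^2 implicants → --00  -0-1  -00-  -1-0  0-0-
Unchecked terms (primes): --00, -0-1, -00-, -1-0, 0-0-, 1-11, 111-
Minterm coverage:
  m0 ⊆ --00,-00-,0-0-
  m1 ⊆ -0-1,-00-,0-0-
  m3 ⊆ -0-1 [E]
  m4 ⊆ --00,-1-0,0-0-
  m5 ⊆ 0-0- [E]
  m6 ⊆ -1-0 [E]
  m8 ⊆ --00,-00-
  m9 ⊆ -0-1,-00-
  m11 ⊆ -0-1,1-11
  m12 ⊆ --00,-1-0
  m15 ⊆ 1-11,111-
E = {-0-1, -1-0, 0-0-}
Petrick residual → --00, 1-11
Cover = c'd' + b'd + bd' + a'c' + acd  |cover|=5

5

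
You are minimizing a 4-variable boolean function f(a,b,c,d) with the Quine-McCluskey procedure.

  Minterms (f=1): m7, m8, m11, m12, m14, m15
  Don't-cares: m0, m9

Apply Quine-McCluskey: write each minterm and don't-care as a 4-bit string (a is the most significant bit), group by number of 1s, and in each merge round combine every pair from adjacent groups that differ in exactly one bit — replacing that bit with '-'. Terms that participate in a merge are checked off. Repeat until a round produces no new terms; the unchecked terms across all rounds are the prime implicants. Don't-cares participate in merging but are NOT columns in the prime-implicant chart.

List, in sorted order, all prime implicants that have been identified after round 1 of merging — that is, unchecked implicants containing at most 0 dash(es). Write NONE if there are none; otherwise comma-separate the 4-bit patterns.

Round 0: 0000✓ 0111✓ 1000✓ 1001✓ 1011✓ 1100✓ 1110✓ 1111✓
Round 1: -000 -111 1-00 1-11 10-1 100- 11-0 111-
PIs = {-000, -111, 1-00, 1-11, 10-1, 100-, 11-0, 111-}

NONE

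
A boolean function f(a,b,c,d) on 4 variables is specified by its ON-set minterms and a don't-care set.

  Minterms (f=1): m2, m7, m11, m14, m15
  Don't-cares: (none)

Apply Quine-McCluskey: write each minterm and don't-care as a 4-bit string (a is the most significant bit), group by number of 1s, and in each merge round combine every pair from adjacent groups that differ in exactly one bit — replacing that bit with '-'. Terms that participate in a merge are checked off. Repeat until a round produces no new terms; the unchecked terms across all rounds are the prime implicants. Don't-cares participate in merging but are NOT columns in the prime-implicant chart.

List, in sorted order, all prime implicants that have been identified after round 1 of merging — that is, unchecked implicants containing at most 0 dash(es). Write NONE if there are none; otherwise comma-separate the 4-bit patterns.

[col 0] 0010, 0111*, 1011*, 1110*, 1111*
[col 1] -111, 1-11, 111-
Prime implicants: -111, 0010, 1-11, 111-

0010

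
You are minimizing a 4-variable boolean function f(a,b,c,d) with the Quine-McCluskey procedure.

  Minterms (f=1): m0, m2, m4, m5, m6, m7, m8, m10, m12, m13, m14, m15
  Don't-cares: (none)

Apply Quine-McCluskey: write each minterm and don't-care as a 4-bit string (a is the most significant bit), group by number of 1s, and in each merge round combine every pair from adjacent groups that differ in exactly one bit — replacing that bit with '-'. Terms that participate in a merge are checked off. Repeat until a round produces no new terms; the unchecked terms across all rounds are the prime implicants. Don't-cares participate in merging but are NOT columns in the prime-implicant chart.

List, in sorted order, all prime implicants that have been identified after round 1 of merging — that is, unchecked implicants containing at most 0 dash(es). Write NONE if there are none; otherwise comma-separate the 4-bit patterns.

NONE

[col 0] 0000*, 0010*, 0100*, 0101*, 0110*, 0111*, 1000*, 1010*, 1100*, 1101*, 1110*, 1111*
[col 1] -000*, -010*, -100*, -101*, -110*, -111*, 0-00*, 0-10*, 00-0*, 01-0*, 01-1*, 010-*, 011-*, 1-00*, 1-10*, 10-0*, 11-0*, 11-1*, 110-*, 111-*
[col 2] --00*, --10*, -0-0*, -1-0*, -1-1*, -10-*, -11-*, 0--0*, 01--*, 1--0*, 11--*
[col 3] ---0, -1--
Prime implicants: ---0, -1--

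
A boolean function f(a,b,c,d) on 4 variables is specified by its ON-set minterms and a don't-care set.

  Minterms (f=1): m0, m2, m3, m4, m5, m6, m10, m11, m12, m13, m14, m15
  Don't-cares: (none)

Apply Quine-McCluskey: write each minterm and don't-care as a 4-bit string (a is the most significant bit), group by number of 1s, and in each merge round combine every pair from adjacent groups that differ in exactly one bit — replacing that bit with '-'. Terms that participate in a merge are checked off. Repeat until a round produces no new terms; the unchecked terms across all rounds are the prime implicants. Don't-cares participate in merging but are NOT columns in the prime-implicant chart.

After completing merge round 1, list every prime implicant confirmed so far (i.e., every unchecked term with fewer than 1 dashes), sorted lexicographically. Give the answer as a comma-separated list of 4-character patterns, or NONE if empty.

NONE

size-2^0 implicants → 0000(✓)  0010(✓)  0011(✓)  0100(✓)  0101(✓)  0110(✓)  1010(✓)  1011(✓)  1100(✓)  1101(✓)  1110(✓)  1111(✓)
size-2^1 implicants → -010(✓)  -011(✓)  -100(✓)  -101(✓)  -110(✓)  0-00(✓)  0-10(✓)  00-0(✓)  001-(✓)  01-0(✓)  010-(✓)  1-10(✓)  1-11(✓)  101-(✓)  11-0(✓)  11-1(✓)  110-(✓)  111-(✓)
size-2^2 implicants → --10  -01-  -1-0  -10-  0--0  1-1-  11--
Unchecked terms (primes): --10, -01-, -1-0, -10-, 0--0, 1-1-, 11--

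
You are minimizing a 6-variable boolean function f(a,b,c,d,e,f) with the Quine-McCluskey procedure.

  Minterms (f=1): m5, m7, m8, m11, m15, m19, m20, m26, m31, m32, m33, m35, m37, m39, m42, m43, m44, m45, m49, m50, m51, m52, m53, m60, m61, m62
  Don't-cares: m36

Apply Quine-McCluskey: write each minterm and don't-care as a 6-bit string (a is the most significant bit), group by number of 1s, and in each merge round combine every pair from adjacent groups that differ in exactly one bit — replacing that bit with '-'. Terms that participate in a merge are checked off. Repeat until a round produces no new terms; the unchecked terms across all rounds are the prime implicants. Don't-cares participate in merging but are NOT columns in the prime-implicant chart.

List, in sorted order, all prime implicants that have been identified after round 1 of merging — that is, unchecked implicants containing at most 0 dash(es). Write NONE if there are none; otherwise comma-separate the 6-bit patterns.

001000, 011010

Round 0: 000101✓ 000111✓ 001000 001011✓ 001111✓ 010011✓ 010100✓ 011010 011111✓ 100000✓ 100001✓ 100011✓ 100100✓ 100101✓ 100111✓ 101010✓ 101011✓ 101100✓ 101101✓ 110001✓ 110010✓ 110011✓ 110100✓ 110101✓ 111100✓ 111101✓ 111110✓
Round 1: -00101✓ -00111✓ -01011 -10011 -10100 0-1111 00-111 0001-1✓ 001-11 1-0001✓ 1-0011✓ 1-0100✓ 1-0101✓ 1-1100✓ 1-1101✓ 10-011 10-100✓ 10-101✓ 100-00✓ 100-01✓ 100-11✓ 1000-1✓ 10000-✓ 1001-1✓ 10010-✓ 10101- 10110-✓ 11-100✓ 11-101✓ 110-01✓ 1100-1✓ 11001- 11010-✓ 1111-0 11110-✓
Round 2: -001-1 1--100✓ 1--101✓ 1-0-01 1-00-1 1-010-✓ 1-110-✓ 10-10-✓ 100--1 100-0- 11-10-✓
Round 3: 1--10-
PIs = {-001-1, -01011, -10011, -10100, 0-1111, 00-111, 001-11, 001000, 011010, 1--10-, 1-0-01, 1-00-1, 10-011, 100--1, 100-0-, 10101-, 11001-, 1111-0}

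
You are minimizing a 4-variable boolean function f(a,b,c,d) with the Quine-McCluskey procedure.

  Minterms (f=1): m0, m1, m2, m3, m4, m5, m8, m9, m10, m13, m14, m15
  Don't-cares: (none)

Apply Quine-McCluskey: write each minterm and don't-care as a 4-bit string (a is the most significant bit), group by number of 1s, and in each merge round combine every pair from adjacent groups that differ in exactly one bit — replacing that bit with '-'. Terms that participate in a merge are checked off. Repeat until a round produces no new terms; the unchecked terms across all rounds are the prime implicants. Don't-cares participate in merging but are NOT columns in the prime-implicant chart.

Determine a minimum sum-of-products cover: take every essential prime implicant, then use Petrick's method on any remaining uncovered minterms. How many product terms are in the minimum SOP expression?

Round 0: 0000✓ 0001✓ 0010✓ 0011✓ 0100✓ 0101✓ 1000✓ 1001✓ 1010✓ 1101✓ 1110✓ 1111✓
Round 1: -000✓ -001✓ -010✓ -101✓ 0-00✓ 0-01✓ 00-0✓ 00-1✓ 000-✓ 001-✓ 010-✓ 1-01✓ 1-10 10-0✓ 100-✓ 11-1 111-
Round 2: --01 -0-0 -00- 0-0- 00--
PIs = {--01, -0-0, -00-, 0-0-, 00--, 1-10, 11-1, 111-}
Coverage chart:
  m0: -0-0,-00-,0-0-,00--
  m1: --01,-00-,0-0-,00--
  m2: -0-0,00--
  m3: 00-- ←essential
  m4: 0-0- ←essential
  m5: --01,0-0-
  m8: -0-0,-00-
  m9: --01,-00-
  m10: -0-0,1-10
  m13: --01,11-1
  m14: 1-10,111-
  m15: 11-1,111-
Essential: 0-0-, 00--
Petrick residual → --01, -0-0, 111-
Min cover (5 terms): c'd + b'd' + a'c' + a'b' + abc

5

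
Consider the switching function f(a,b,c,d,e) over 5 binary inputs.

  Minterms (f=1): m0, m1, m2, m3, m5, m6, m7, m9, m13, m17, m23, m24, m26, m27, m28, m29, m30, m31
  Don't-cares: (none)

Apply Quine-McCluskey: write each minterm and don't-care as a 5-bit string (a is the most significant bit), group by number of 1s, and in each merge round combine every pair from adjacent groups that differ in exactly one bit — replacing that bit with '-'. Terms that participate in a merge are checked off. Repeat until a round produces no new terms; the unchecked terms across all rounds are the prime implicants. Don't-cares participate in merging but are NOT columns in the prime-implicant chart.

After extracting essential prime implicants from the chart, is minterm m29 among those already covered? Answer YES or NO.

NO

[col 0] 00000*, 00001*, 00010*, 00011*, 00101*, 00110*, 00111*, 01001*, 01101*, 10001*, 10111*, 11000*, 11010*, 11011*, 11100*, 11101*, 11110*, 11111*
[col 1] -0001, -0111, -1101, 0-001*, 0-101*, 00-01*, 00-10*, 00-11*, 000-0*, 000-1*, 0000-*, 0001-*, 001-1*, 0011-*, 01-01*, 1-111, 11-00*, 11-10*, 11-11*, 110-0*, 1101-*, 111-0*, 111-1*, 1110-*, 1111-*
[col 2] 0--01, 00--1, 00-1-, 000--, 11--0, 11-1-, 111--
Prime implicants: -0001, -0111, -1101, 0--01, 00--1, 00-1-, 000--, 1-111, 11--0, 11-1-, 111--
PI chart (minterm → PIs covering it):
  0 | 000--  (sole → essential)
  1 | -0001,0--01,00--1,000--
  2 | 00-1-,000--
  3 | 00--1,00-1-,000--
  5 | 0--01,00--1
  6 | 00-1-  (sole → essential)
  7 | -0111,00--1,00-1-
  9 | 0--01  (sole → essential)
  13 | -1101,0--01
  17 | -0001  (sole → essential)
  23 | -0111,1-111
  24 | 11--0  (sole → essential)
  26 | 11--0,11-1-
  27 | 11-1-  (sole → essential)
  28 | 11--0,111--
  29 | -1101,111--
  30 | 11--0,11-1-,111--
  31 | 1-111,11-1-,111--
Essential prime implicants: -0001, 0--01, 00-1-, 000--, 11--0, 11-1-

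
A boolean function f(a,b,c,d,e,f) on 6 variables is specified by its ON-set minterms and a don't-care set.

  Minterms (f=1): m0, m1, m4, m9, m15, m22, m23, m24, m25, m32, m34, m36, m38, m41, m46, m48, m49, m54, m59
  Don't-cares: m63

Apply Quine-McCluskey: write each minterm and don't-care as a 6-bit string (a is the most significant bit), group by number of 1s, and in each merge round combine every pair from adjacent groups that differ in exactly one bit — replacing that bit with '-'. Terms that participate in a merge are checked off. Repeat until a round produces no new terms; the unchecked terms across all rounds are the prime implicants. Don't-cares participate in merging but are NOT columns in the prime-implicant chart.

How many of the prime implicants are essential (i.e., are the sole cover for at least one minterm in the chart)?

Round 0: 000000✓ 000001✓ 000100✓ 001001✓ 001111 010110✓ 010111✓ 011000✓ 011001✓ 100000✓ 100010✓ 100100✓ 100110✓ 101001✓ 101110✓ 110000✓ 110001✓ 110110✓ 111011✓ 111111✓
Round 1: -00000✓ -00100✓ -01001 -10110 0-1001 00-001 000-00✓ 00000- 01011- 01100- 1-0000 1-0110 10-110 100-00✓ 100-10✓ 1000-0✓ 1001-0✓ 11000- 111-11
Round 2: -00-00 100--0
PIs = {-00-00, -01001, -10110, 0-1001, 00-001, 00000-, 001111, 01011-, 01100-, 1-0000, 1-0110, 10-110, 100--0, 11000-, 111-11}
Coverage chart:
  m0: -00-00,00000-
  m1: 00-001,00000-
  m4: -00-00 ←essential
  m9: -01001,0-1001,00-001
  m15: 001111 ←essential
  m22: -10110,01011-
  m23: 01011- ←essential
  m24: 01100- ←essential
  m25: 0-1001,01100-
  m32: -00-00,1-0000,100--0
  m34: 100--0 ←essential
  m36: -00-00,100--0
  m38: 1-0110,10-110,100--0
  m41: -01001 ←essential
  m46: 10-110 ←essential
  m48: 1-0000,11000-
  m49: 11000- ←essential
  m54: -10110,1-0110
  m59: 111-11 ←essential
Essential: -00-00, -01001, 001111, 01011-, 01100-, 10-110, 100--0, 11000-, 111-11

9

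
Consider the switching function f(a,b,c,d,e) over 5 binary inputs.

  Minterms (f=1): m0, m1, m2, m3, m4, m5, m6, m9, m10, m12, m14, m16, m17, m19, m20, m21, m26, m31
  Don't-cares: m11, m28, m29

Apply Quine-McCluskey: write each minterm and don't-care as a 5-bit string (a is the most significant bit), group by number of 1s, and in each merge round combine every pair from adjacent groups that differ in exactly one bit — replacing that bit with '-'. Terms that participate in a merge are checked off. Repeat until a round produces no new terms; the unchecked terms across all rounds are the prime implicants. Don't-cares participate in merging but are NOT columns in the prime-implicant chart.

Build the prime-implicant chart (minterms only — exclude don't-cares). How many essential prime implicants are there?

size-2^0 implicants → 00000(✓)  00001(✓)  00010(✓)  00011(✓)  00100(✓)  00101(✓)  00110(✓)  01001(✓)  01010(✓)  01011(✓)  01100(✓)  01110(✓)  10000(✓)  10001(✓)  10011(✓)  10100(✓)  10101(✓)  11010(✓)  11100(✓)  11101(✓)  11111(✓)
size-2^1 implicants → -0000(✓)  -0001(✓)  -0011(✓)  -0100(✓)  -0101(✓)  -1010  -1100(✓)  0-001(✓)  0-010(✓)  0-011(✓)  0-100(✓)  0-110(✓)  00-00(✓)  00-01(✓)  00-10(✓)  000-0(✓)  000-1(✓)  0000-(✓)  0001-(✓)  001-0(✓)  0010-(✓)  01-10(✓)  010-1(✓)  0101-(✓)  011-0(✓)  1-100(✓)  1-101(✓)  10-00(✓)  10-01(✓)  100-1(✓)  1000-(✓)  1010-(✓)  111-1  1110-(✓)
size-2^2 implicants → --100  -0-00(✓)  -0-01(✓)  -00-1  -000-(✓)  -010-(✓)  0--10  0-0-1  0-01-  0-1-0  00--0  00-0-(✓)  000--  1-10-  10-0-(✓)
size-2^3 implicants → -0-0-
Unchecked terms (primes): --100, -0-0-, -00-1, -1010, 0--10, 0-0-1, 0-01-, 0-1-0, 00--0, 000--, 1-10-, 111-1
Minterm coverage:
  m0 ⊆ -0-0-,00--0,000--
  m1 ⊆ -0-0-,-00-1,0-0-1,000--
  m2 ⊆ 0--10,0-01-,00--0,000--
  m3 ⊆ -00-1,0-0-1,0-01-,000--
  m4 ⊆ --100,-0-0-,0-1-0,00--0
  m5 ⊆ -0-0- [E]
  m6 ⊆ 0--10,0-1-0,00--0
  m9 ⊆ 0-0-1 [E]
  m10 ⊆ -1010,0--10,0-01-
  m12 ⊆ --100,0-1-0
  m14 ⊆ 0--10,0-1-0
  m16 ⊆ -0-0- [E]
  m17 ⊆ -0-0-,-00-1
  m19 ⊆ -00-1 [E]
  m20 ⊆ --100,-0-0-,1-10-
  m21 ⊆ -0-0-,1-10-
  m26 ⊆ -1010 [E]
  m31 ⊆ 111-1 [E]
E = {-0-0-, -00-1, -1010, 0-0-1, 111-1}

5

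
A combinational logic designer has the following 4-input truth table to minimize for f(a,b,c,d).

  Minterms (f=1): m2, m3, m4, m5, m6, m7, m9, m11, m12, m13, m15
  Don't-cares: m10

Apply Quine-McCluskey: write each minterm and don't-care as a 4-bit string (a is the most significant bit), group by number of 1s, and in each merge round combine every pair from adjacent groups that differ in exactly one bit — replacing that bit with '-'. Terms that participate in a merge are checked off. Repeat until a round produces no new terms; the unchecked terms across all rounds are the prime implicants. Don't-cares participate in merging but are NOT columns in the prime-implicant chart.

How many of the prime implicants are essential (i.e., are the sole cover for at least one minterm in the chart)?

2

Round 0: 0010✓ 0011✓ 0100✓ 0101✓ 0110✓ 0111✓ 1001✓ 1010✓ 1011✓ 1100✓ 1101✓ 1111✓
Round 1: -010✓ -011✓ -100✓ -101✓ -111✓ 0-10✓ 0-11✓ 001-✓ 01-0✓ 01-1✓ 010-✓ 011-✓ 1-01✓ 1-11✓ 10-1✓ 101-✓ 11-1✓ 110-✓
Round 2: --11 -01- -1-1 -10- 0-1- 01-- 1--1
PIs = {--11, -01-, -1-1, -10-, 0-1-, 01--, 1--1}
Coverage chart:
  m2: -01-,0-1-
  m3: --11,-01-,0-1-
  m4: -10-,01--
  m5: -1-1,-10-,01--
  m6: 0-1-,01--
  m7: --11,-1-1,0-1-,01--
  m9: 1--1 ←essential
  m11: --11,-01-,1--1
  m12: -10- ←essential
  m13: -1-1,-10-,1--1
  m15: --11,-1-1,1--1
Essential: -10-, 1--1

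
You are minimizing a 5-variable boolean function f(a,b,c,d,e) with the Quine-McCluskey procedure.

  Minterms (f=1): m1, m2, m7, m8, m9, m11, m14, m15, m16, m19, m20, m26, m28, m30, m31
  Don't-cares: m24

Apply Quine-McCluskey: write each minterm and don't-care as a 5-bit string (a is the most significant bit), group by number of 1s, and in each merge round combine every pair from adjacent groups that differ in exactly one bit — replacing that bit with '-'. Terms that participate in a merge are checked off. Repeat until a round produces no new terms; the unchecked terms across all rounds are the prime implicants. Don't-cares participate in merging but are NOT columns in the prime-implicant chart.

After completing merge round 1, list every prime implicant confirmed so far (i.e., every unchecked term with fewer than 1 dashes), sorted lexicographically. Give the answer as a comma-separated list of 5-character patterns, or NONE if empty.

size-2^0 implicants → 00001(✓)  00010  00111(✓)  01000(✓)  01001(✓)  01011(✓)  01110(✓)  01111(✓)  10000(✓)  10011  10100(✓)  11000(✓)  11010(✓)  11100(✓)  11110(✓)  11111(✓)
size-2^1 implicants → -1000  -1110(✓)  -1111(✓)  0-001  0-111  01-11  010-1  0100-  0111-(✓)  1-000(✓)  1-100(✓)  10-00(✓)  11-00(✓)  11-10(✓)  110-0(✓)  111-0(✓)  1111-(✓)
size-2^2 implicants → -111-  1--00  11--0
Unchecked terms (primes): -1000, -111-, 0-001, 0-111, 00010, 01-11, 010-1, 0100-, 1--00, 10011, 11--0

00010, 10011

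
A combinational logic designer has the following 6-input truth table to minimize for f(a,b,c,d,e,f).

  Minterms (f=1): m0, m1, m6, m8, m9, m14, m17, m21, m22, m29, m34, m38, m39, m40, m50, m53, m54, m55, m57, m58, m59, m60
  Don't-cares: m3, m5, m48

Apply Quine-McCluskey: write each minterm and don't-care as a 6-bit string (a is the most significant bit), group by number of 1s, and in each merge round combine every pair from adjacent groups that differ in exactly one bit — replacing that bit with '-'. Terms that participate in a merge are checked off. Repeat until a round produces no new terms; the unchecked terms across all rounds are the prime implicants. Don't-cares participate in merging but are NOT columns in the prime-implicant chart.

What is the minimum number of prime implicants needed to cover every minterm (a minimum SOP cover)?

12

size-2^0 implicants → 000000(✓)  000001(✓)  000011(✓)  000101(✓)  000110(✓)  001000(✓)  001001(✓)  001110(✓)  010001(✓)  010101(✓)  010110(✓)  011101(✓)  100010(✓)  100110(✓)  100111(✓)  101000(✓)  110000(✓)  110010(✓)  110101(✓)  110110(✓)  110111(✓)  111001(✓)  111010(✓)  111011(✓)  111100
size-2^1 implicants → -00110(✓)  -01000  -10101  -10110(✓)  0-0001(✓)  0-0101(✓)  0-0110(✓)  00-000(✓)  00-001(✓)  00-110  000-01(✓)  0000-1  00000-(✓)  00100-(✓)  01-101  010-01(✓)  1-0010(✓)  1-0110(✓)  1-0111(✓)  100-10(✓)  10011-(✓)  11-010  110-10(✓)  1100-0  1101-1  11011-(✓)  1110-1  11101-
size-2^2 implicants → --0110  0-0-01  00-00-  1-0-10  1-011-
Unchecked terms (primes): --0110, -01000, -10101, 0-0-01, 00-00-, 00-110, 0000-1, 01-101, 1-0-10, 1-011-, 11-010, 1100-0, 1101-1, 1110-1, 11101-, 111100
Minterm coverage:
  m0 ⊆ 00-00- [E]
  m1 ⊆ 0-0-01,00-00-,0000-1
  m6 ⊆ --0110,00-110
  m8 ⊆ -01000,00-00-
  m9 ⊆ 00-00- [E]
  m14 ⊆ 00-110 [E]
  m17 ⊆ 0-0-01 [E]
  m21 ⊆ -10101,0-0-01,01-101
  m22 ⊆ --0110 [E]
  m29 ⊆ 01-101 [E]
  m34 ⊆ 1-0-10 [E]
  m38 ⊆ --0110,1-0-10,1-011-
  m39 ⊆ 1-011- [E]
  m40 ⊆ -01000 [E]
  m50 ⊆ 1-0-10,11-010,1100-0
  m53 ⊆ -10101,1101-1
  m54 ⊆ --0110,1-0-10,1-011-
  m55 ⊆ 1-011-,1101-1
  m57 ⊆ 1110-1 [E]
  m58 ⊆ 11-010,11101-
  m59 ⊆ 1110-1,11101-
  m60 ⊆ 111100 [E]
E = {--0110, -01000, 0-0-01, 00-00-, 00-110, 01-101, 1-0-10, 1-011-, 1110-1, 111100}
Petrick residual → -10101, 11-010
Cover = c'def' + b'cd'e'f' + bc'de'f + a'c'e'f + a'b'd'e' + a'b'def' + a'bde'f + ac'ef' + ac'de + abd'ef' + abcd'f + abcde'f'  |cover|=12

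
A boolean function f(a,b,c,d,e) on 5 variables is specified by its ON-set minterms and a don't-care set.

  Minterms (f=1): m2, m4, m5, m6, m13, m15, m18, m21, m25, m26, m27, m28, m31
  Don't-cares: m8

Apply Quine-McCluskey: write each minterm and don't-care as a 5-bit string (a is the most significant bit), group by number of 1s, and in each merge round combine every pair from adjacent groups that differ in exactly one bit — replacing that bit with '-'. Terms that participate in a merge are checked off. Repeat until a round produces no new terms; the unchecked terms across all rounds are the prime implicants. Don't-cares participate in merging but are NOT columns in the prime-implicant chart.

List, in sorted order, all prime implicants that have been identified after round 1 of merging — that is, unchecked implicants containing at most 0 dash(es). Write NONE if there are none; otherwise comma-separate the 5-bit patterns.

01000, 11100

[col 0] 00010*, 00100*, 00101*, 00110*, 01000, 01101*, 01111*, 10010*, 10101*, 11001*, 11010*, 11011*, 11100, 11111*
[col 1] -0010, -0101, -1111, 0-101, 00-10, 001-0, 0010-, 011-1, 1-010, 11-11, 110-1, 1101-
Prime implicants: -0010, -0101, -1111, 0-101, 00-10, 001-0, 0010-, 01000, 011-1, 1-010, 11-11, 110-1, 1101-, 11100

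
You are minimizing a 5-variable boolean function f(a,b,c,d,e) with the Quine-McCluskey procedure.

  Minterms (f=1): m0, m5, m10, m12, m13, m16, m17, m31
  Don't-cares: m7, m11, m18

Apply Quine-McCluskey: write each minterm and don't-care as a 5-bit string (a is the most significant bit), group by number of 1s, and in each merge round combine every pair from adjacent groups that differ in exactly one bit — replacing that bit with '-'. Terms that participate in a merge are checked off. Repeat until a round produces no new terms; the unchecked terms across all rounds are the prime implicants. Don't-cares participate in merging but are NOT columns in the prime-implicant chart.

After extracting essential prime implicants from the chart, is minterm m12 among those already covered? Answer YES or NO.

size-2^0 implicants → 00000(✓)  00101(✓)  00111(✓)  01010(✓)  01011(✓)  01100(✓)  01101(✓)  10000(✓)  10001(✓)  10010(✓)  11111
size-2^1 implicants → -0000  0-101  001-1  0101-  0110-  100-0  1000-
Unchecked terms (primes): -0000, 0-101, 001-1, 0101-, 0110-, 100-0, 1000-, 11111
Minterm coverage:
  m0 ⊆ -0000 [E]
  m5 ⊆ 0-101,001-1
  m10 ⊆ 0101- [E]
  m12 ⊆ 0110- [E]
  m13 ⊆ 0-101,0110-
  m16 ⊆ -0000,100-0,1000-
  m17 ⊆ 1000- [E]
  m31 ⊆ 11111 [E]
E = {-0000, 0101-, 0110-, 1000-, 11111}

YES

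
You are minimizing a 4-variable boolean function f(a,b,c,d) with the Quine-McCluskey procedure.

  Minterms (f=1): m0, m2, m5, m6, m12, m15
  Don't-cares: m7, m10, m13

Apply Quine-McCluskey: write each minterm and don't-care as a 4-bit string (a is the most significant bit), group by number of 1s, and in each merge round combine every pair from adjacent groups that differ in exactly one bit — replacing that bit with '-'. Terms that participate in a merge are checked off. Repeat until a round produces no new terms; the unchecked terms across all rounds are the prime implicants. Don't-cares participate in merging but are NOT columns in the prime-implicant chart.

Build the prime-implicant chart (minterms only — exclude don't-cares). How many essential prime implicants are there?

3

[col 0] 0000*, 0010*, 0101*, 0110*, 0111*, 1010*, 1100*, 1101*, 1111*
[col 1] -010, -101*, -111*, 0-10, 00-0, 01-1*, 011-, 11-1*, 110-
[col 2] -1-1
Prime implicants: -010, -1-1, 0-10, 00-0, 011-, 110-
PI chart (minterm → PIs covering it):
  0 | 00-0  (sole → essential)
  2 | -010,0-10,00-0
  5 | -1-1  (sole → essential)
  6 | 0-10,011-
  12 | 110-  (sole → essential)
  15 | -1-1  (sole → essential)
Essential prime implicants: -1-1, 00-0, 110-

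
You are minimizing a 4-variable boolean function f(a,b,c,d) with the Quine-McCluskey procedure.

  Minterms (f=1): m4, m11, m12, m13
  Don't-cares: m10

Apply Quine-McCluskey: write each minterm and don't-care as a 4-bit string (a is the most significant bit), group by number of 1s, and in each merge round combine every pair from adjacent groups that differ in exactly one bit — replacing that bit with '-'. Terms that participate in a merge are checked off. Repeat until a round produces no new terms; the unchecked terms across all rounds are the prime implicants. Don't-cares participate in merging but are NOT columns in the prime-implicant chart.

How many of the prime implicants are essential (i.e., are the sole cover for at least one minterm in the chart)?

3

[col 0] 0100*, 1010*, 1011*, 1100*, 1101*
[col 1] -100, 101-, 110-
Prime implicants: -100, 101-, 110-
PI chart (minterm → PIs covering it):
  4 | -100  (sole → essential)
  11 | 101-  (sole → essential)
  12 | -100,110-
  13 | 110-  (sole → essential)
Essential prime implicants: -100, 101-, 110-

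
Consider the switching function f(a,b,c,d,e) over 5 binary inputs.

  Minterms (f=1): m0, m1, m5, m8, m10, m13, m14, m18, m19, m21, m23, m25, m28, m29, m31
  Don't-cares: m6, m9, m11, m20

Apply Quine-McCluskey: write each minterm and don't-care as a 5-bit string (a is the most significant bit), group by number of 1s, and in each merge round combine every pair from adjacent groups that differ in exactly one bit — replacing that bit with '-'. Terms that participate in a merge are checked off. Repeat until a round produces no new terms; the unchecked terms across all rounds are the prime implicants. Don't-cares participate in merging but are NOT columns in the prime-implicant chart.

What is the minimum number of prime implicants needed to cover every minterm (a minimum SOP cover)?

7

Round 0: 00000✓ 00001✓ 00101✓ 00110✓ 01000✓ 01001✓ 01010✓ 01011✓ 01101✓ 01110✓ 10010✓ 10011✓ 10100✓ 10101✓ 10111✓ 11001✓ 11100✓ 11101✓ 11111✓
Round 1: -0101✓ -1001✓ -1101✓ 0-000✓ 0-001✓ 0-101✓ 0-110 00-01✓ 0000-✓ 01-01✓ 01-10 010-0✓ 010-1✓ 0100-✓ 0101-✓ 1-100✓ 1-101✓ 1-111✓ 10-11 1001- 101-1✓ 1010-✓ 11-01✓ 111-1✓ 1110-✓
Round 2: --101 -1-01 0--01 0-00- 010-- 1-1-1 1-10-
PIs = {--101, -1-01, 0--01, 0-00-, 0-110, 01-10, 010--, 1-1-1, 1-10-, 10-11, 1001-}
Coverage chart:
  m0: 0-00- ←essential
  m1: 0--01,0-00-
  m5: --101,0--01
  m8: 0-00-,010--
  m10: 01-10,010--
  m13: --101,-1-01,0--01
  m14: 0-110,01-10
  m18: 1001- ←essential
  m19: 10-11,1001-
  m21: --101,1-1-1,1-10-
  m23: 1-1-1,10-11
  m25: -1-01 ←essential
  m28: 1-10- ←essential
  m29: --101,-1-01,1-1-1,1-10-
  m31: 1-1-1 ←essential
Essential: -1-01, 0-00-, 1-1-1, 1-10-, 1001-
Petrick residual → --101, 01-10
Min cover (7 terms): cd'e + bd'e + a'c'd' + a'bde' + ace + acd' + ab'c'd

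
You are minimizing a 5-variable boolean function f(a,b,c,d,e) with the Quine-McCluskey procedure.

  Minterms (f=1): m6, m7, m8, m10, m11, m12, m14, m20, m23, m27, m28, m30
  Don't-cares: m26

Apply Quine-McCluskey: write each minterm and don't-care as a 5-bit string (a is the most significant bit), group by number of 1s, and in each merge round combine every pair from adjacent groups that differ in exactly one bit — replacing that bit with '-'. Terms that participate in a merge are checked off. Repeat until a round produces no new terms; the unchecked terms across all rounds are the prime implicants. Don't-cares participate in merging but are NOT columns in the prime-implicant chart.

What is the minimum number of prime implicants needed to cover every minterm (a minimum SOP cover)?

6

[col 0] 00110*, 00111*, 01000*, 01010*, 01011*, 01100*, 01110*, 10100*, 10111*, 11010*, 11011*, 11100*, 11110*
[col 1] -0111, -1010*, -1011*, -1100*, -1110*, 0-110, 0011-, 01-00*, 01-10*, 010-0*, 0101-*, 011-0*, 1-100, 11-10*, 1101-*, 111-0*
[col 2] -1-10, -101-, -11-0, 01--0
Prime implicants: -0111, -1-10, -101-, -11-0, 0-110, 0011-, 01--0, 1-100
PI chart (minterm → PIs covering it):
  6 | 0-110,0011-
  7 | -0111,0011-
  8 | 01--0  (sole → essential)
  10 | -1-10,-101-,01--0
  11 | -101-  (sole → essential)
  12 | -11-0,01--0
  14 | -1-10,-11-0,0-110,01--0
  20 | 1-100  (sole → essential)
  23 | -0111  (sole → essential)
  27 | -101-  (sole → essential)
  28 | -11-0,1-100
  30 | -1-10,-11-0
Essential prime implicants: -0111, -101-, 01--0, 1-100
Petrick residual → -1-10, 0-110
Minimum SOP uses 6 PIs: b'cde + bde' + bc'd + a'cde' + a'be' + acd'e'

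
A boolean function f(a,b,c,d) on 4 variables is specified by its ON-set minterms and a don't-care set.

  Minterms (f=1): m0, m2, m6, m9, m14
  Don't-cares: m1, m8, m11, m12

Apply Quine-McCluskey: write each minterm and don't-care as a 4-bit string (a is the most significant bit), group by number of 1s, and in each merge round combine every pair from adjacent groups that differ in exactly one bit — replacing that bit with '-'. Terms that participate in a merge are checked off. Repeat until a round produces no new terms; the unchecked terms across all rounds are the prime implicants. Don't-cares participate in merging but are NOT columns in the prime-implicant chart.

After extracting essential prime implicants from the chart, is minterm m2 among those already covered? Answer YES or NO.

[col 0] 0000*, 0001*, 0010*, 0110*, 1000*, 1001*, 1011*, 1100*, 1110*
[col 1] -000*, -001*, -110, 0-10, 00-0, 000-*, 1-00, 10-1, 100-*, 11-0
[col 2] -00-
Prime implicants: -00-, -110, 0-10, 00-0, 1-00, 10-1, 11-0
PI chart (minterm → PIs covering it):
  0 | -00-,00-0
  2 | 0-10,00-0
  6 | -110,0-10
  9 | -00-,10-1
  14 | -110,11-0
(no essential prime implicants)

NO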